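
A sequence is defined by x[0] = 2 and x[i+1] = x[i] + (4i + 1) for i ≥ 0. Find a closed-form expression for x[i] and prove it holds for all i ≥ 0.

Claim: x[i] = 2i^2 − i + 2.

Base case: x[0] = 2, and 2·0^2 − 0 + 2 = 2.
Assume x[j] = 2j^2 − j + 2.
Then x[j+1] = x[j] + (4j + 1) = (2j^2 − j + 2) + (4j + 1) = 2j^2 + 3j + 3,
and 2·(j+1)^2 − (j+1) + 2 = 2j^2 + 3j + 3.
By induction, x[i] = 2i^2 − i + 2 for all i ≥ 0.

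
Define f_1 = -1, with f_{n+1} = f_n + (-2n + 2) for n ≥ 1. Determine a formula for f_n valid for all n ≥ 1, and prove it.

Claim: f_n = -n^2 + 3n − 3.

Base case: f_1 = -1, and -1^2 + 3·1 − 3 = -1.
Assume f_k = -k^2 + 3k − 3.
Then f_{k+1} = f_k + (-2k + 2) = (-k^2 + 3k − 3) + (-2k + 2) = -k^2 + k − 1,
and -(k+1)^2 + 3·(k+1) − 3 = -k^2 + k − 1.
By induction, f_n = -n^2 + 3n − 3 for all n ≥ 1.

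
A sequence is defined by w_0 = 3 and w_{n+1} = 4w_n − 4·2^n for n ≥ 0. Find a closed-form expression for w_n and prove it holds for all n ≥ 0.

Claim: w_n = 4^n + 2·2^n.

Base case: w_0 = 3, and 4^0 + 2·2^0 = 1 + 2 = 3.
Assume w_k = 4^k + 2·2^k for some k ≥ 0.
Then w_{k+1} = 4w_k − 4·2^k = 4·(4^k + 2·2^k) − 4·2^k = 4^{k+1} + 8·2^k − 4·2^k = 4^{k+1} + 4·2^k = 4^{k+1} + 2·2^{k+1}.
So the formula holds for k+1, and by induction w_n = 4^n + 2·2^n for all n ≥ 0.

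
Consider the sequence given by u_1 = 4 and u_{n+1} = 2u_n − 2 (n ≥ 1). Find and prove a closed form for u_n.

Claim: u_n = 2^n + 2.

Base case: u_1 = 4, and 2^1 + 2 = 2 + 2 = 4.
Assume u_j = 2^j + 2 for some j ≥ 1.
Then u_{j+1} = 2u_j − 2 = 2·(2^j + 2) − 2 = 2^{j+1} + 4 − 2 = 2^{j+1} + 2.
By induction, u_n = 2^n + 2 for all n ≥ 1.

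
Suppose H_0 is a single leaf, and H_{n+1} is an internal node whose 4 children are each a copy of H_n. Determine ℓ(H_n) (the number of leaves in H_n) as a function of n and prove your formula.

Claim: ℓ(H_n) = 4^n.

Base case: ℓ(H_0) = 1, and 4^0 = 1.
Assume ℓ(H_j) = 4^j.
Then ℓ(H_{j+1}) = 4·ℓ(H_j) = 4·4^j = 4^{j+1}.
This completes the inductive step, so ℓ(H_n) = 4^n for all n ≥ 0.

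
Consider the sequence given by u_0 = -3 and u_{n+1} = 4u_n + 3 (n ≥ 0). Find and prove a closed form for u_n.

Claim: u_n = -2·4^n − 1.

Base case: u_0 = -3, and -2·4^0 − 1 = -2 − 1 = -3.
Assume u_k = -2·4^k − 1 for some k ≥ 0.
Then u_{k+1} = 4u_k + 3 = 4·(-2·4^k − 1) + 3 = -8·4^k − 4 + 3 = -2·4^{k+1} − 1.
This completes the inductive step, so u_n = -2·4^n − 1 for all n ≥ 0.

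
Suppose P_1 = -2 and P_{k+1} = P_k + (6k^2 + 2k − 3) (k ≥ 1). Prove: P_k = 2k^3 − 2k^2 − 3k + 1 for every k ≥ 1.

Base case: P_1 = -2, and 2·1^3 − 2·1^2 − 3·1 + 1 = -2.
Assume P_j = 2j^3 − 2j^2 − 3j + 1.
Then P_{j+1} = P_j + (6j^2 + 2j − 3) = (2j^3 − 2j^2 − 3j + 1) + (6j^2 + 2j − 3) = 2j^3 + 4j^2 − j − 2,
and 2·(j+1)^3 − 2·(j+1)^2 − 3·(j+1) + 1 = 2j^3 + 4j^2 − j − 2.
Hence P_k = 2k^3 − 2k^2 − 3k + 1 for every k ≥ 1, by induction.

P_k = 2k^3 − 2k^2 − 3k + 1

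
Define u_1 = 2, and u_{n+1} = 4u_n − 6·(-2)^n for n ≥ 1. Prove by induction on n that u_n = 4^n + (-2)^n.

Base case: u_1 = 2, and 4^1 + (-2)^1 = 4 − 2 = 2.
Assume u_j = 4^j + (-2)^j for some j ≥ 1.
Then u_{j+1} = 4u_j − 6·(-2)^j = 4·(4^j + (-2)^j) − 6·(-2)^j = 4^{j+1} + 4·(-2)^j − 6·(-2)^j = 4^{j+1} − 2·(-2)^j = 4^{j+1} + (-2)^{j+1}.
Hence u_n = 4^n + (-2)^n for every n ≥ 1, by induction.

u_n = 4^n + (-2)^n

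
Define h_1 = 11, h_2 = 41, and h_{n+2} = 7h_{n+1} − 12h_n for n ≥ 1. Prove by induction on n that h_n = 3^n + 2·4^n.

Base cases: h_1 = 11 and 3^1 + 2·4^1 = 11; h_2 = 41 and 3^2 + 2·4^2 = 41.
Assume h_j = 3^j + 2·4^j for all 1 ≤ j ≤ k, where k ≥ 2.
Then h_{k+1} = 7h_k − 12h_{k−1} = 7·(3^k + 2·4^k) − 12·(3^{k−1} + 2·4^{k−1}) = (7·3 − 12)3^{k−1} + 2·(7·4 − 12)4^{k−1} = 9·3^{k−1} + 32·4^{k−1} = 3^{k+1} + 2·4^{k+1}.
Hence h_n = 3^n + 2·4^n for every n ≥ 1, by strong induction.

h_n = 3^n + 2·4^n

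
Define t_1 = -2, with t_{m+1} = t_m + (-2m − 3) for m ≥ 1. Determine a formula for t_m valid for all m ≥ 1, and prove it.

Claim: t_m = -m^2 − 2m + 1.

Base case: t_1 = -2, and -1^2 − 2·1 + 1 = -2.
Assume t_j = -j^2 − 2j + 1.
Then t_{j+1} = t_j + (-2j − 3) = (-j^2 − 2j + 1) + (-2j − 3) = -j^2 − 4j − 2,
and -(j+1)^2 − 2·(j+1) + 1 = -j^2 − 4j − 2.
Hence t_m = -m^2 − 2m + 1 for every m ≥ 1, by induction.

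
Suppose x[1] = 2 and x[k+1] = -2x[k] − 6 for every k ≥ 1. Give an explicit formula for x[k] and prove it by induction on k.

Claim: x[k] = -2·(-2)^k − 2.

Base case: x[1] = 2, and -2·(-2)^1 − 2 = 4 − 2 = 2.
Assume x[m] = -2·(-2)^m − 2 for some m ≥ 1.
Then x[m+1] = -2x[m] − 6 = -2·(-2·(-2)^m − 2) − 6 = 4·(-2)^m + 4 − 6 = -2·(-2)^{m+1} − 2.
Hence x[k] = -2·(-2)^k − 2 for every k ≥ 1, by induction.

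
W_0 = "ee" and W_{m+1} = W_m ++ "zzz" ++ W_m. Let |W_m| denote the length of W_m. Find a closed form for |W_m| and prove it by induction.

Claim: |W_m| = 5·2^m − 3.

Base case: |W_0| = 2, and 5·2^0 − 3 = 2.
Assume |W_r| = 5·2^r − 3.
Then |W_{r+1}| = |W_r| + 3 + |W_r| = 2|W_r| + 3 = 2(5·2^r − 3) + 3 = 5·2^{r+1} − 6 + 3 = 5·2^{r+1} − 3.
So the formula holds for r+1, and by induction |W_m| = 5·2^m − 3 for all m ≥ 0.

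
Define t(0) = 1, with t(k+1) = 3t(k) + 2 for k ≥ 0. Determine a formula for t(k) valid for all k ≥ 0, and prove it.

Claim: t(k) = 2·3^k − 1.

Base case: t(0) = 1, and 2·3^0 − 1 = 2 − 1 = 1.
Assume t(r) = 2·3^r − 1 for some r ≥ 0.
Then t(r+1) = 3t(r) + 2 = 3·(2·3^r − 1) + 2 = 6·3^r − 3 + 2 = 2·3^{r+1} − 1.
So the formula holds for r+1, and by induction t(k) = 2·3^k − 1 for all k ≥ 0.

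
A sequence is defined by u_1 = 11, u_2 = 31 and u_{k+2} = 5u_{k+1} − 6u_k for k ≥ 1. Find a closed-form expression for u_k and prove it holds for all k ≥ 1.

Claim: u_k = 3·3^k + 2^k.

Base cases: u_1 = 11 and 3·3^1 + 2^1 = 11; u_2 = 31 and 3·3^2 + 2^2 = 31.
Assume u_j = 3·3^j + 2^j for all 1 ≤ j ≤ r, where r ≥ 2.
Then u_{r+1} = 5u_r − 6u_{r−1} = 5·(3·3^r + 2^r) − 6·(3·3^{r−1} + 2^{r−1}) = 3·(5·3 − 6)3^{r−1} + (5·2 − 6)2^{r−1} = 27·3^{r−1} + 4·2^{r−1} = 3·3^{r+1} + 2^{r+1}.
So the formula holds for r+1, and by strong induction u_k = 3·3^k + 2^k for all k ≥ 1.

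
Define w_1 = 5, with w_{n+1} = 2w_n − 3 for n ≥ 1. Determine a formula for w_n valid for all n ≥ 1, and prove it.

Claim: w_n = 2^n + 3.

Base case: w_1 = 5, and 2^1 + 3 = 2 + 3 = 5.
Assume w_r = 2^r + 3 for some r ≥ 1.
Then w_{r+1} = 2w_r − 3 = 2·(2^r + 3) − 3 = 2^{r+1} + 6 − 3 = 2^{r+1} + 3.
By induction, w_n = 2^n + 3 for all n ≥ 1.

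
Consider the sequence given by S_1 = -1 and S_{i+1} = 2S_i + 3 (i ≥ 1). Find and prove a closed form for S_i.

Claim: S_i = 2^i − 3.

Base case: S_1 = -1, and 2^1 − 3 = 2 − 3 = -1.
Assume S_r = 2^r − 3 for some r ≥ 1.
Then S_{r+1} = 2S_r + 3 = 2·(2^r − 3) + 3 = 2^{r+1} − 6 + 3 = 2^{r+1} − 3.
So the formula holds for r+1, and by induction S_i = 2^i − 3 for all i ≥ 1.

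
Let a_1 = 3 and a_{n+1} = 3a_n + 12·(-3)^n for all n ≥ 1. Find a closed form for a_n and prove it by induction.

Claim: a_n = -3^n − 2·(-3)^n.

Base case: a_1 = 3, and -3^1 − 2·(-3)^1 = -3 + 6 = 3.
Assume a_m = -3^m − 2·(-3)^m for some m ≥ 1.
Then a_{m+1} = 3a_m + 12·(-3)^m = 3·(-3^m − 2·(-3)^m) + 12·(-3)^m = -3^{m+1} − 6·(-3)^m + 12·(-3)^m = -3^{m+1} + 6·(-3)^m = -3^{m+1} − 2·(-3)^{m+1}.
Hence a_n = -3^n − 2·(-3)^n for every n ≥ 1, by induction.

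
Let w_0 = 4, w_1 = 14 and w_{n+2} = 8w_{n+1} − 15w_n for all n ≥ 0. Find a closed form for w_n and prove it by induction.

Claim: w_n = 3·3^n + 5^n.

Base cases: w_0 = 4 and 3·3^0 + 5^0 = 4; w_1 = 14 and 3·3^1 + 5^1 = 14.
Assume w_j = 3·3^j + 5^j for all 0 ≤ j ≤ r, where r ≥ 1.
Then w_{r+1} = 8w_r − 15w_{r−1} = 8·(3·3^r + 5^r) − 15·(3·3^{r−1} + 5^{r−1}) = 3·(8·3 − 15)3^{r−1} + (8·5 − 15)5^{r−1} = 27·3^{r−1} + 25·5^{r−1} = 3·3^{r+1} + 5^{r+1}.
This completes the inductive step, so w_n = 3·3^n + 5^n for all n ≥ 0.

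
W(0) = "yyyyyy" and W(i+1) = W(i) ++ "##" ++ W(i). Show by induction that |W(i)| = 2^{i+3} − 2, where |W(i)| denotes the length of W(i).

Base case: |W(0)| = 6, and 2^{0+3} − 2 = 6.
Assume |W(m)| = 2^{m+3} − 2.
Then |W(m+1)| = |W(m)| + 2 + |W(m)| = 2|W(m)| + 2 = 2(2^{m+3} − 2) + 2 = 2^{m+1+3} − 4 + 2 = 2^{m+1+3} − 2.
So the formula holds for m+1, and by induction |W(i)| = 2^{i+3} − 2 for all i ≥ 0.

|W(i)| = 2^{i+3} − 2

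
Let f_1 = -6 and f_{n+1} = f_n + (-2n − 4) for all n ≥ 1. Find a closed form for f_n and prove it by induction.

Claim: f_n = -n^2 − 3n − 2.

Base case: f_1 = -6, and -1^2 − 3·1 − 2 = -6.
Assume f_r = -r^2 − 3r − 2.
Then f_{r+1} = f_r + (-2r − 4) = (-r^2 − 3r − 2) + (-2r − 4) = -r^2 − 5r − 6,
and -(r+1)^2 − 3·(r+1) − 2 = -r^2 − 5r − 6.
This completes the inductive step, so f_n = -n^2 − 3n − 2 for all n ≥ 1.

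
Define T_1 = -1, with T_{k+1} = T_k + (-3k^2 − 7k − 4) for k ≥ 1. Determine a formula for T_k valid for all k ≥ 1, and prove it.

Claim: T_k = -k^3 − 2k^2 − k + 3.

Base case: T_1 = -1, and -1^3 − 2·1^2 − 1 + 3 = -1.
Assume T_r = -r^3 − 2r^2 − r + 3.
Then T_{r+1} = T_r + (-3r^2 − 7r − 4) = (-r^3 − 2r^2 − r + 3) + (-3r^2 − 7r − 4) = -r^3 − 5r^2 − 8r − 1,
and -(r+1)^3 − 2·(r+1)^2 − (r+1) + 3 = -r^3 − 5r^2 − 8r − 1.
This completes the inductive step, so T_k = -k^3 − 2k^2 − k + 3 for all k ≥ 1.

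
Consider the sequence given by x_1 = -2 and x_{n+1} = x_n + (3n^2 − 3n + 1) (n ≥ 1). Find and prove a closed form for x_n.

Claim: x_n = n^3 − 3n^2 + 3n − 3.

Base case: x_1 = -2, and 1^3 − 3·1^2 + 3·1 − 3 = -2.
Assume x_m = m^3 − 3m^2 + 3m − 3.
Then x_{m+1} = x_m + (3m^2 − 3m + 1) = (m^3 − 3m^2 + 3m − 3) + (3m^2 − 3m + 1) = m^3 − 2,
and (m+1)^3 − 3·(m+1)^2 + 3·(m+1) − 3 = m^3 − 2.
By induction, x_n = n^3 − 3n^2 + 3n − 3 for all n ≥ 1.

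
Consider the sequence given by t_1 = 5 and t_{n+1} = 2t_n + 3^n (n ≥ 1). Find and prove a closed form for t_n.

Claim: t_n = 2^n + 3^n.

Base case: t_1 = 5, and 2^1 + 3^1 = 2 + 3 = 5.
Assume t_k = 2^k + 3^k for some k ≥ 1.
Then t_{k+1} = 2t_k + 3^k = 2·(2^k + 3^k) + 3^k = 2^{k+1} + 2·3^k + 3^k = 2^{k+1} + 3·3^k = 2^{k+1} + 3^{k+1}.
By induction, t_n = 2^n + 3^n for all n ≥ 1.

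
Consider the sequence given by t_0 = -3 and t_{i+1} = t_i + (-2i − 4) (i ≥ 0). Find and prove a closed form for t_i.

Claim: t_i = -i^2 − 3i − 3.

Base case: t_0 = -3, and -0^2 − 3·0 − 3 = -3.
Assume t_m = -m^2 − 3m − 3.
Then t_{m+1} = t_m + (-2m − 4) = (-m^2 − 3m − 3) + (-2m − 4) = -m^2 − 5m − 7,
and -(m+1)^2 − 3·(m+1) − 3 = -m^2 − 5m − 7.
This completes the inductive step, so t_i = -i^2 − 3i − 3 for all i ≥ 0.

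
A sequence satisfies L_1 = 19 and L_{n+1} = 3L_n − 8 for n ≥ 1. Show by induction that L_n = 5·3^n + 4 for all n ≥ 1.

Base case: L_1 = 19, and 5·3^1 + 4 = 15 + 4 = 19.
Assume L_m = 5·3^m + 4 for some m ≥ 1.
Then L_{m+1} = 3L_m − 8 = 3·(5·3^m + 4) − 8 = 15·3^m + 12 − 8 = 5·3^{m+1} + 4.
So the formula holds for m+1, and by induction L_n = 5·3^n + 4 for all n ≥ 1.

L_n = 5·3^n + 4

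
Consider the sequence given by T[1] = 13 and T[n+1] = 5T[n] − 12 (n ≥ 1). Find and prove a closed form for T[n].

Claim: T[n] = 2·5^n + 3.

Base case: T[1] = 13, and 2·5^1 + 3 = 10 + 3 = 13.
Assume T[r] = 2·5^r + 3 for some r ≥ 1.
Then T[r+1] = 5T[r] − 12 = 5·(2·5^r + 3) − 12 = 10·5^r + 15 − 12 = 2·5^{r+1} + 3.
This completes the inductive step, so T[n] = 2·5^n + 3 for all n ≥ 1.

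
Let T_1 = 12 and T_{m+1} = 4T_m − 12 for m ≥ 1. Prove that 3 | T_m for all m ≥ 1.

Base case: T_1 = 12 = 3·4, so 3 | T_1.
Assume 3 | T_j, so T_j = 3t for some integer t.
Then T_{j+1} = 4T_j − 12 = 4·(3t) − 12 = 3(4t − 4), so 3 | T_{j+1}.
This completes the inductive step, so 3 | T_m for all m ≥ 1.

3 | T_m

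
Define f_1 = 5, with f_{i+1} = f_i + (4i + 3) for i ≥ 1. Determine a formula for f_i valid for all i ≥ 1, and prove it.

Claim: f_i = 2i^2 + i + 2.

Base case: f_1 = 5, and 2·1^2 + 1 + 2 = 5.
Assume f_m = 2m^2 + m + 2.
Then f_{m+1} = f_m + (4m + 3) = (2m^2 + m + 2) + (4m + 3) = 2m^2 + 5m + 5,
and 2·(m+1)^2 + (m+1) + 2 = 2m^2 + 5m + 5.
Hence f_i = 2i^2 + i + 2 for every i ≥ 1, by induction.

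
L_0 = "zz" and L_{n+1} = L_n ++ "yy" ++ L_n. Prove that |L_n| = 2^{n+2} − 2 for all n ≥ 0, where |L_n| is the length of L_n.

Base case: |L_0| = 2, and 2^{0+2} − 2 = 2.
Assume |L_k| = 2^{k+2} − 2.
Then |L_{k+1}| = |L_k| + 2 + |L_k| = 2|L_k| + 2 = 2(2^{k+2} − 2) + 2 = 2^{k+3} − 4 + 2 = 2^{k+3} − 2.
So the formula holds for k+1, and by induction |L_n| = 2^{n+2} − 2 for all n ≥ 0.

|L_n| = 2^{n+2} − 2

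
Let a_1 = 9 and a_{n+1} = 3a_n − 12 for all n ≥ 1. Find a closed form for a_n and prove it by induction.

Claim: a_n = 3^n + 6.

Base case: a_1 = 9, and 3^1 + 6 = 3 + 6 = 9.
Assume a_k = 3^k + 6 for some k ≥ 1.
Then a_{k+1} = 3a_k − 12 = 3·(3^k + 6) − 12 = 3^{k+1} + 18 − 12 = 3^{k+1} + 6.
So the formula holds for k+1, and by induction a_n = 3^n + 6 for all n ≥ 1.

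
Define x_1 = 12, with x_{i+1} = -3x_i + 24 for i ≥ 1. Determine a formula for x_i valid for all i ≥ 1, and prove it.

Claim: x_i = -2·(-3)^i + 6.

Base case: x_1 = 12, and -2·(-3)^1 + 6 = 6 + 6 = 12.
Assume x_k = -2·(-3)^k + 6 for some k ≥ 1.
Then x_{k+1} = -3x_k + 24 = -3·(-2·(-3)^k + 6) + 24 = 6·(-3)^k − 18 + 24 = -2·(-3)^{k+1} + 6.
This completes the inductive step, so x_i = -2·(-3)^i + 6 for all i ≥ 1.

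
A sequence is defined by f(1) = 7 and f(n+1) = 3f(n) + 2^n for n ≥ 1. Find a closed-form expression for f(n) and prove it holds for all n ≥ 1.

Claim: f(n) = 3·3^n − 2^n.

Base case: f(1) = 7, and 3·3^1 − 2^1 = 9 − 2 = 7.
Assume f(k) = 3·3^k − 2^k for some k ≥ 1.
Then f(k+1) = 3f(k) + 2^k = 3·(3·3^k − 2^k) + 2^k = 3·3^{k+1} − 3·2^k + 2^k = 3·3^{k+1} − 2·2^k = 3·3^{k+1} − 2^{k+1}.
So the formula holds for k+1, and by induction f(n) = 3·3^n − 2^n for all n ≥ 1.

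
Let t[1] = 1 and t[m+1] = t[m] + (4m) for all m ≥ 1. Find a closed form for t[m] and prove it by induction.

Claim: t[m] = 2m^2 − 2m + 1.

Base case: t[1] = 1, and 2·1^2 − 2·1 + 1 = 1.
Assume t[k] = 2k^2 − 2k + 1.
Then t[k+1] = t[k] + (4k) = (2k^2 − 2k + 1) + (4k) = 2k^2 + 2k + 1,
and 2·(k+1)^2 − 2·(k+1) + 1 = 2k^2 + 2k + 1.
Hence t[m] = 2m^2 − 2m + 1 for every m ≥ 1, by induction.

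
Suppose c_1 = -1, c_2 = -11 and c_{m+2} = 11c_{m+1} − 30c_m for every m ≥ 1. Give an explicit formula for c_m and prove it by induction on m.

Claim: c_m = 5^m − 6^m.

Base cases: c_1 = -1 and 5^1 − 6^1 = -1; c_2 = -11 and 5^2 − 6^2 = -11.
Assume c_j = 5^j − 6^j for all 1 ≤ j ≤ r, where r ≥ 2.
Then c_{r+1} = 11c_r − 30c_{r−1} = 11·(5^r − 6^r) − 30·(5^{r−1} − 6^{r−1}) = (11·5 − 30)5^{r−1} − (11·6 − 30)6^{r−1} = 25·5^{r−1} − 36·6^{r−1} = 5^{r+1} − 6^{r+1}.
This completes the inductive step, so c_m = 5^m − 6^m for all m ≥ 1.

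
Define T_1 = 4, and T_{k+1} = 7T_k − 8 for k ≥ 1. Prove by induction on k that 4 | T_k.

Base case: T_1 = 4 = 4·1, so 4 | T_1.
Assume 4 | T_r, so T_r = 4t for some integer t.
Then T_{r+1} = 7T_r − 8 = 7·(4t) − 8 = 4(7t − 2), so 4 | T_{r+1}.
By induction, 4 | T_k for all k ≥ 1.

4 | T_k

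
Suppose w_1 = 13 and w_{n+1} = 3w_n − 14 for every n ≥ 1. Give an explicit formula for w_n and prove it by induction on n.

Claim: w_n = 2·3^n + 7.

Base case: w_1 = 13, and 2·3^1 + 7 = 6 + 7 = 13.
Assume w_k = 2·3^k + 7 for some k ≥ 1.
Then w_{k+1} = 3w_k − 14 = 3·(2·3^k + 7) − 14 = 6·3^k + 21 − 14 = 2·3^{k+1} + 7.
This completes the inductive step, so w_n = 2·3^n + 7 for all n ≥ 1.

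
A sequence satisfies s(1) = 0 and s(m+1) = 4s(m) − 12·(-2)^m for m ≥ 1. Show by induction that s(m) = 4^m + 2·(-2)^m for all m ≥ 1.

Base case: s(1) = 0, and 4^1 + 2·(-2)^1 = 4 − 4 = 0.
Assume s(r) = 4^r + 2·(-2)^r for some r ≥ 1.
Then s(r+1) = 4s(r) − 12·(-2)^r = 4·(4^r + 2·(-2)^r) − 12·(-2)^r = 4^{r+1} + 8·(-2)^r − 12·(-2)^r = 4^{r+1} − 4·(-2)^r = 4^{r+1} + 2·(-2)^{r+1}.
This completes the inductive step, so s(m) = 4^m + 2·(-2)^m for all m ≥ 1.

s(m) = 4^m + 2·(-2)^m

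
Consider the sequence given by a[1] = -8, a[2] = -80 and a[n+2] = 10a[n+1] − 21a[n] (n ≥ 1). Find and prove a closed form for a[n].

Claim: a[n] = 2·3^n − 2·7^n.

Base cases: a[1] = -8 and 2·3^1 − 2·7^1 = -8; a[2] = -80 and 2·3^2 − 2·7^2 = -80.
Assume a[j] = 2·3^j − 2·7^j for all 1 ≤ j ≤ m, where m ≥ 2.
Then a[m+1] = 10a[m] − 21a[m−1] = 10·(2·3^m − 2·7^m) − 21·(2·3^{m−1} − 2·7^{m−1}) = 2·(10·3 − 21)3^{m−1} − 2·(10·7 − 21)7^{m−1} = 18·3^{m−1} − 98·7^{m−1} = 2·3^{m+1} − 2·7^{m+1}.
Hence a[n] = 2·3^n − 2·7^n for every n ≥ 1, by strong induction.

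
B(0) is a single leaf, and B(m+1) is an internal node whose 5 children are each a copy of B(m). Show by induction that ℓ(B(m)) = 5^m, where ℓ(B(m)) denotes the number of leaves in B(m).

Base case: ℓ(B(0)) = 1, and 5^0 = 1.
Assume ℓ(B(r)) = 5^r.
Then ℓ(B(r+1)) = 5·ℓ(B(r)) = 5·5^r = 5^{r+1}.
This completes the inductive step, so ℓ(B(m)) = 5^m for all m ≥ 0.

ℓ(B(m)) = 5^m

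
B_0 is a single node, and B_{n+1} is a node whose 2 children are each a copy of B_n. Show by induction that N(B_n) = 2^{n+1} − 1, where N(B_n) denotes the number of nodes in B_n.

Base case: N(B_0) = 1, and 2^{0+1} − 1 = 1.
Assume N(B_m) = 2^{m+1} − 1.
Then N(B_{m+1}) = 1 + 2N(B_m) = 1 + 2(2^{m+1} − 1) = 2^{m+2} − 2 + 1 = 2^{m+2} − 1.
By induction, N(B_n) = 2^{n+1} − 1 for all n ≥ 0.

N(B_n) = 2^{n+1} − 1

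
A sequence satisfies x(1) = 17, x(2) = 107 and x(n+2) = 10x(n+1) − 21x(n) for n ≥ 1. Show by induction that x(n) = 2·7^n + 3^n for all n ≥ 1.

Base cases: x(1) = 17 and 2·7^1 + 3^1 = 17; x(2) = 107 and 2·7^2 + 3^2 = 107.
Assume x(i) = 2·7^i + 3^i for all 1 ≤ i ≤ j, where j ≥ 2.
Then x(j+1) = 10x(j) − 21x(j−1) = 10·(2·7^j + 3^j) − 21·(2·7^{j−1} + 3^{j−1}) = 2·(10·7 − 21)7^{j−1} + (10·3 − 21)3^{j−1} = 98·7^{j−1} + 9·3^{j−1} = 2·7^{j+1} + 3^{j+1}.
Hence x(n) = 2·7^n + 3^n for every n ≥ 1, by strong induction.

x(n) = 2·7^n + 3^n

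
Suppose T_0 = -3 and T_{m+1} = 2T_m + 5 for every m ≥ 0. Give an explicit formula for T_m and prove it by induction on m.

Claim: T_m = 2^{m+1} − 5.

Base case: T_0 = -3, and 2^{0+1} − 5 = 2 − 5 = -3.
Assume T_j = 2^{j+1} − 5 for some j ≥ 0.
Then T_{j+1} = 2T_j + 5 = 2·(2^{j+1} − 5) + 5 = 2^{j+2} − 10 + 5 = 2^{j+2} − 5.
Hence T_m = 2^{m+1} − 5 for every m ≥ 0, by induction.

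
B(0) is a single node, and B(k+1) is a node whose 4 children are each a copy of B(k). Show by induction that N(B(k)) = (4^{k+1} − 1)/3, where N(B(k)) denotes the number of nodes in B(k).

Base case: N(B(0)) = 1, and (4^{0+1} − 1)/3 = 1.
Assume N(B(r)) = (4^{r+1} − 1)/3.
Then N(B(r+1)) = 1 + 4N(B(r)) = 1 + 4·(4^{r+1} − 1)/3 = 1 + (4^{r+2} − 4)/3 = (3 + 4^{r+2} − 4)/3 = (4^{r+2} − 1)/3.
By induction, N(B(k)) = (4^{k+1} − 1)/3 for all k ≥ 0.

N(B(k)) = (4^{k+1} − 1)/3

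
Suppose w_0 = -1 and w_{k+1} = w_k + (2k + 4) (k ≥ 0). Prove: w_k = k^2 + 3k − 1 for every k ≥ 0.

Base case: w_0 = -1, and 0^2 + 3·0 − 1 = -1.
Assume w_r = r^2 + 3r − 1.
Then w_{r+1} = w_r + (2r + 4) = (r^2 + 3r − 1) + (2r + 4) = r^2 + 5r + 3,
and (r+1)^2 + 3·(r+1) − 1 = r^2 + 5r + 3.
By induction, w_k = k^2 + 3k − 1 for all k ≥ 0.

w_k = k^2 + 3k − 1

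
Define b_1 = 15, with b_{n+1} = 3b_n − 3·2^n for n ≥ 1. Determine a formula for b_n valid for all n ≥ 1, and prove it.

Claim: b_n = 3·3^n + 3·2^n.

Base case: b_1 = 15, and 3·3^1 + 3·2^1 = 9 + 6 = 15.
Assume b_j = 3·3^j + 3·2^j for some j ≥ 1.
Then b_{j+1} = 3b_j − 3·2^j = 3·(3·3^j + 3·2^j) − 3·2^j = 3·3^{j+1} + 9·2^j − 3·2^j = 3·3^{j+1} + 6·2^j = 3·3^{j+1} + 3·2^{j+1}.
So the formula holds for j+1, and by induction b_n = 3·3^n + 3·2^n for all n ≥ 1.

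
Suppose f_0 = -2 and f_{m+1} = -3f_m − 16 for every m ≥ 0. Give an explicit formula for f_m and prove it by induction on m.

Claim: f_m = 2·(-3)^m − 4.

Base case: f_0 = -2, and 2·(-3)^0 − 4 = 2 − 4 = -2.
Assume f_r = 2·(-3)^r − 4 for some r ≥ 0.
Then f_{r+1} = -3f_r − 16 = -3·(2·(-3)^r − 4) − 16 = -6·(-3)^r + 12 − 16 = 2·(-3)^{r+1} − 4.
This completes the inductive step, so f_m = 2·(-3)^m − 4 for all m ≥ 0.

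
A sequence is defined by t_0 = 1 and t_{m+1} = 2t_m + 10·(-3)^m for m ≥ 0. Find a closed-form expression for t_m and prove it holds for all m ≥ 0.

Claim: t_m = 3·2^m − 2·(-3)^m.

Base case: t_0 = 1, and 3·2^0 − 2·(-3)^0 = 3 − 2 = 1.
Assume t_k = 3·2^k − 2·(-3)^k for some k ≥ 0.
Then t_{k+1} = 2t_k + 10·(-3)^k = 2·(3·2^k − 2·(-3)^k) + 10·(-3)^k = 3·2^{k+1} − 4·(-3)^k + 10·(-3)^k = 3·2^{k+1} + 6·(-3)^k = 3·2^{k+1} − 2·(-3)^{k+1}.
So the formula holds for k+1, and by induction t_m = 3·2^m − 2·(-3)^m for all m ≥ 0.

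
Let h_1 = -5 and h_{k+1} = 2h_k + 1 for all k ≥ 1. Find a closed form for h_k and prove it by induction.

Claim: h_k = -2^{k+1} − 1.

Base case: h_1 = -5, and -2^{1+1} − 1 = -4 − 1 = -5.
Assume h_r = -2^{r+1} − 1 for some r ≥ 1.
Then h_{r+1} = 2h_r + 1 = 2·(-2^{r+1} − 1) + 1 = -2^{r+2} − 2 + 1 = -2^{r+2} − 1.
This completes the inductive step, so h_k = -2^{k+1} − 1 for all k ≥ 1.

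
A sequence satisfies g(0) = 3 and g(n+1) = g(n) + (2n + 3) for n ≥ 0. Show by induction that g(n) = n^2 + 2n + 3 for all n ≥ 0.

Base case: g(0) = 3, and 0^2 + 2·0 + 3 = 3.
Assume g(m) = m^2 + 2m + 3.
Then g(m+1) = g(m) + (2m + 3) = (m^2 + 2m + 3) + (2m + 3) = m^2 + 4m + 6,
and (m+1)^2 + 2·(m+1) + 3 = m^2 + 4m + 6.
By induction, g(n) = n^2 + 2n + 3 for all n ≥ 0.

g(n) = n^2 + 2n + 3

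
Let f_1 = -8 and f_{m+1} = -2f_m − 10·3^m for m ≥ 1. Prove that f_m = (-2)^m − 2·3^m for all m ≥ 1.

Base case: f_1 = -8, and (-2)^1 − 2·3^1 = -2 − 6 = -8.
Assume f_r = (-2)^r − 2·3^r for some r ≥ 1.
Then f_{r+1} = -2f_r − 10·3^r = -2·((-2)^r − 2·3^r) − 10·3^r = (-2)^{r+1} + 4·3^r − 10·3^r = (-2)^{r+1} − 6·3^r = (-2)^{r+1} − 2·3^{r+1}.
This completes the inductive step, so f_m = (-2)^m − 2·3^m for all m ≥ 1.

f_m = (-2)^m − 2·3^m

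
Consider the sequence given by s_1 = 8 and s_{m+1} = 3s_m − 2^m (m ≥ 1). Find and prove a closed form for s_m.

Claim: s_m = 2·3^m + 2^m.

Base case: s_1 = 8, and 2·3^1 + 2^1 = 6 + 2 = 8.
Assume s_k = 2·3^k + 2^k for some k ≥ 1.
Then s_{k+1} = 3s_k − 2^k = 3·(2·3^k + 2^k) − 2^k = 2·3^{k+1} + 3·2^k − 2^k = 2·3^{k+1} + 2·2^k = 2·3^{k+1} + 2^{k+1}.
This completes the inductive step, so s_m = 2·3^m + 2^m for all m ≥ 1.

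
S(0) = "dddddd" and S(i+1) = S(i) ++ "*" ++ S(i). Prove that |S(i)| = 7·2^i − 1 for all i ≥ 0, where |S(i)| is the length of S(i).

Base case: |S(0)| = 6, and 7·2^0 − 1 = 6.
Assume |S(k)| = 7·2^k − 1.
Then |S(k+1)| = |S(k)| + 1 + |S(k)| = 2|S(k)| + 1 = 2(7·2^k − 1) + 1 = 7·2^{k+1} − 2 + 1 = 7·2^{k+1} − 1.
This completes the inductive step, so |S(i)| = 7·2^i − 1 for all i ≥ 0.

|S(i)| = 7·2^i − 1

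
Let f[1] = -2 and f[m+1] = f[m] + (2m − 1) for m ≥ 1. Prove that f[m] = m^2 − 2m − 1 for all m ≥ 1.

Base case: f[1] = -2, and 1^2 − 2·1 − 1 = -2.
Assume f[r] = r^2 − 2r − 1.
Then f[r+1] = f[r] + (2r − 1) = (r^2 − 2r − 1) + (2r − 1) = r^2 − 2,
and (r+1)^2 − 2·(r+1) − 1 = r^2 − 2.
By induction, f[m] = m^2 − 2m − 1 for all m ≥ 1.

f[m] = m^2 − 2m − 1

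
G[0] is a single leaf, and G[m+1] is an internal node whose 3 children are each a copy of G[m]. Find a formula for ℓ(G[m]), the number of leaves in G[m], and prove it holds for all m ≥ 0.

Claim: ℓ(G[m]) = 3^m.

Base case: ℓ(G[0]) = 1, and 3^0 = 1.
Assume ℓ(G[k]) = 3^k.
Then ℓ(G[k+1]) = 3·ℓ(G[k]) = 3·3^k = 3^{k+1}.
So the formula holds for k+1, and by induction ℓ(G[m]) = 3^m for all m ≥ 0.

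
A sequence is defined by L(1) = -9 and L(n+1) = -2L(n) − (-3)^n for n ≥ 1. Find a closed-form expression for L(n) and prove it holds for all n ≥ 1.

Claim: L(n) = 3·(-2)^n + (-3)^n.

Base case: L(1) = -9, and 3·(-2)^1 + (-3)^1 = -6 − 3 = -9.
Assume L(m) = 3·(-2)^m + (-3)^m for some m ≥ 1.
Then L(m+1) = -2L(m) − (-3)^m = -2·(3·(-2)^m + (-3)^m) − (-3)^m = 3·(-2)^{m+1} − 2·(-3)^m − (-3)^m = 3·(-2)^{m+1} − 3·(-3)^m = 3·(-2)^{m+1} + (-3)^{m+1}.
Hence L(n) = 3·(-2)^n + (-3)^n for every n ≥ 1, by induction.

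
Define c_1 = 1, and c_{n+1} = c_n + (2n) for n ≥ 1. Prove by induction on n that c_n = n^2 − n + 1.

Base case: c_1 = 1, and 1^2 − 1 + 1 = 1.
Assume c_k = k^2 − k + 1.
Then c_{k+1} = c_k + (2k) = (k^2 − k + 1) + (2k) = k^2 + k + 1,
and (k+1)^2 − (k+1) + 1 = k^2 + k + 1.
Hence c_n = n^2 − n + 1 for every n ≥ 1, by induction.

c_n = n^2 − n + 1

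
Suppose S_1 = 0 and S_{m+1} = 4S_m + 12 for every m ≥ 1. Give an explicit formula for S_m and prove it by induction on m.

Claim: S_m = 4^m − 4.

Base case: S_1 = 0, and 4^1 − 4 = 4 − 4 = 0.
Assume S_k = 4^k − 4 for some k ≥ 1.
Then S_{k+1} = 4S_k + 12 = 4·(4^k − 4) + 12 = 4^{k+1} − 16 + 12 = 4^{k+1} − 4.
This completes the inductive step, so S_m = 4^m − 4 for all m ≥ 1.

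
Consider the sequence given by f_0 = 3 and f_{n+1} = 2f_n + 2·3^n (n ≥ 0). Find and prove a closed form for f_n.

Claim: f_n = 2^n + 2·3^n.

Base case: f_0 = 3, and 2^0 + 2·3^0 = 1 + 2 = 3.
Assume f_r = 2^r + 2·3^r for some r ≥ 0.
Then f_{r+1} = 2f_r + 2·3^r = 2·(2^r + 2·3^r) + 2·3^r = 2^{r+1} + 4·3^r + 2·3^r = 2^{r+1} + 6·3^r = 2^{r+1} + 2·3^{r+1}.
So the formula holds for r+1, and by induction f_n = 2^n + 2·3^n for all n ≥ 0.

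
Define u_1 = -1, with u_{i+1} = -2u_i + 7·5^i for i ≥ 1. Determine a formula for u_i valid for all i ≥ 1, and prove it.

Claim: u_i = 3·(-2)^i + 5^i.

Base case: u_1 = -1, and 3·(-2)^1 + 5^1 = -6 + 5 = -1.
Assume u_r = 3·(-2)^r + 5^r for some r ≥ 1.
Then u_{r+1} = -2u_r + 7·5^r = -2·(3·(-2)^r + 5^r) + 7·5^r = 3·(-2)^{r+1} − 2·5^r + 7·5^r = 3·(-2)^{r+1} + 5·5^r = 3·(-2)^{r+1} + 5^{r+1}.
By induction, u_i = 3·(-2)^i + 5^i for all i ≥ 1.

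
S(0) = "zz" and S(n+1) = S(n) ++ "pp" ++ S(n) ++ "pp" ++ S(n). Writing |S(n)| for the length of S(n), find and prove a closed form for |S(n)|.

Claim: |S(n)| = 4·3^n − 2.

Base case: |S(0)| = 2, and 4·3^0 − 2 = 2.
Assume |S(j)| = 4·3^j − 2.
Then |S(j+1)| = 3|S(j)| + 4 = 3(4·3^j − 2) + 4 = 4·3^{j+1} − 6 + 4 = 4·3^{j+1} − 2.
By induction, |S(n)| = 4·3^n − 2 for all n ≥ 0.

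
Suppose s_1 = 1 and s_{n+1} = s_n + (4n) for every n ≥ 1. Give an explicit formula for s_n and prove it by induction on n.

Claim: s_n = 2n^2 − 2n + 1.

Base case: s_1 = 1, and 2·1^2 − 2·1 + 1 = 1.
Assume s_j = 2j^2 − 2j + 1.
Then s_{j+1} = s_j + (4j) = (2j^2 − 2j + 1) + (4j) = 2j^2 + 2j + 1,
and 2·(j+1)^2 − 2·(j+1) + 1 = 2j^2 + 2j + 1.
Hence s_n = 2n^2 − 2n + 1 for every n ≥ 1, by induction.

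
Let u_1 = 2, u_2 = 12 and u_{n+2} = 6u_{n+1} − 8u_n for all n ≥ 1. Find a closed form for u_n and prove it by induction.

Claim: u_n = -2^n + 4^n.

Base cases: u_1 = 2 and -2^1 + 4^1 = 2; u_2 = 12 and -2^2 + 4^2 = 12.
Assume u_i = -2^i + 4^i for all 1 ≤ i ≤ j, where j ≥ 2.
Then u_{j+1} = 6u_j − 8u_{j−1} = 6·(-2^j + 4^j) − 8·(-2^{j−1} + 4^{j−1}) = -(6·2 − 8)2^{j−1} + (6·4 − 8)4^{j−1} = -4·2^{j−1} + 16·4^{j−1} = -2^{j+1} + 4^{j+1}.
Hence u_n = -2^n + 4^n for every n ≥ 1, by strong induction.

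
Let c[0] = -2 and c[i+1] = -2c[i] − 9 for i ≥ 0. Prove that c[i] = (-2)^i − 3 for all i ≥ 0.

Base case: c[0] = -2, and (-2)^0 − 3 = 1 − 3 = -2.
Assume c[m] = (-2)^m − 3 for some m ≥ 0.
Then c[m+1] = -2c[m] − 9 = -2·((-2)^m − 3) − 9 = -2·(-2)^m + 6 − 9 = (-2)^{m+1} − 3.
Hence c[i] = (-2)^i − 3 for every i ≥ 0, by induction.

c[i] = (-2)^i − 3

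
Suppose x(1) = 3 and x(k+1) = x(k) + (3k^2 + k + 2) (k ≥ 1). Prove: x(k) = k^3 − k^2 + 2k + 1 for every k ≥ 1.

Base case: x(1) = 3, and 1^3 − 1^2 + 2·1 + 1 = 3.
Assume x(m) = m^3 − m^2 + 2m + 1.
Then x(m+1) = x(m) + (3m^2 + m + 2) = (m^3 − m^2 + 2m + 1) + (3m^2 + m + 2) = m^3 + 2m^2 + 3m + 3,
and (m+1)^3 − (m+1)^2 + 2·(m+1) + 1 = m^3 + 2m^2 + 3m + 3.
Hence x(k) = k^3 − k^2 + 2k + 1 for every k ≥ 1, by induction.

x(k) = k^3 − k^2 + 2k + 1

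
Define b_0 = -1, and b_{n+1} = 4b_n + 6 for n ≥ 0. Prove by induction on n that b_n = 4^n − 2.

Base case: b_0 = -1, and 4^0 − 2 = 1 − 2 = -1.
Assume b_j = 4^j − 2 for some j ≥ 0.
Then b_{j+1} = 4b_j + 6 = 4·(4^j − 2) + 6 = 4^{j+1} − 8 + 6 = 4^{j+1} − 2.
So the formula holds for j+1, and by induction b_n = 4^n − 2 for all n ≥ 0.

b_n = 4^n − 2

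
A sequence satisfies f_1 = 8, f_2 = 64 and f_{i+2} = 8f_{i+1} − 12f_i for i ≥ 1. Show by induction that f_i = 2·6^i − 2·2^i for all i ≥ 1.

Base cases: f_1 = 8 and 2·6^1 − 2·2^1 = 8; f_2 = 64 and 2·6^2 − 2·2^2 = 64.
Assume f_t = 2·6^t − 2·2^t for all 1 ≤ t ≤ j, where j ≥ 2.
Then f_{j+1} = 8f_j − 12f_{j−1} = 8·(2·6^j − 2·2^j) − 12·(2·6^{j−1} − 2·2^{j−1}) = 2·(8·6 − 12)6^{j−1} − 2·(8·2 − 12)2^{j−1} = 72·6^{j−1} − 8·2^{j−1} = 2·6^{j+1} − 2·2^{j+1}.
This completes the inductive step, so f_i = 2·6^i − 2·2^i for all i ≥ 1.

f_i = 2·6^i − 2·2^i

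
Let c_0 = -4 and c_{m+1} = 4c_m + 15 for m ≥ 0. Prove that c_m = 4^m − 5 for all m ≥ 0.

Base case: c_0 = -4, and 4^0 − 5 = 1 − 5 = -4.
Assume c_r = 4^r − 5 for some r ≥ 0.
Then c_{r+1} = 4c_r + 15 = 4·(4^r − 5) + 15 = 4^{r+1} − 20 + 15 = 4^{r+1} − 5.
By induction, c_m = 4^m − 5 for all m ≥ 0.

c_m = 4^m − 5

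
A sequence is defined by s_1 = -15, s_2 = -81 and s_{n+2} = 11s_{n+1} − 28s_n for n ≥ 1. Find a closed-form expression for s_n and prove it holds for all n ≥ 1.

Claim: s_n = -7^n − 2·4^n.

Base cases: s_1 = -15 and -7^1 − 2·4^1 = -15; s_2 = -81 and -7^2 − 2·4^2 = -81.
Assume s_j = -7^j − 2·4^j for all 1 ≤ j ≤ m, where m ≥ 2.
Then s_{m+1} = 11s_m − 28s_{m−1} = 11·(-7^m − 2·4^m) − 28·(-7^{m−1} − 2·4^{m−1}) = -(11·7 − 28)7^{m−1} − 2·(11·4 − 28)4^{m−1} = -49·7^{m−1} − 32·4^{m−1} = -7^{m+1} − 2·4^{m+1}.
Hence s_n = -7^n − 2·4^n for every n ≥ 1, by strong induction.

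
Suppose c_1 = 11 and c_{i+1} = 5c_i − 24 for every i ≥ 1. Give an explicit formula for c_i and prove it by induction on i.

Claim: c_i = 5^i + 6.

Base case: c_1 = 11, and 5^1 + 6 = 5 + 6 = 11.
Assume c_j = 5^j + 6 for some j ≥ 1.
Then c_{j+1} = 5c_j − 24 = 5·(5^j + 6) − 24 = 5^{j+1} + 30 − 24 = 5^{j+1} + 6.
So the formula holds for j+1, and by induction c_i = 5^i + 6 for all i ≥ 1.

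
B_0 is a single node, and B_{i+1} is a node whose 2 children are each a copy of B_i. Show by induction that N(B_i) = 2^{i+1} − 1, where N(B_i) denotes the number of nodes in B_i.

Base case: N(B_0) = 1, and 2^{0+1} − 1 = 1.
Assume N(B_r) = 2^{r+1} − 1.
Then N(B_{r+1}) = 1 + 2N(B_r) = 1 + 2(2^{r+1} − 1) = 2^{r+2} − 2 + 1 = 2^{r+2} − 1.
So the formula holds for r+1, and by induction N(B_i) = 2^{i+1} − 1 for all i ≥ 0.

N(B_i) = 2^{i+1} − 1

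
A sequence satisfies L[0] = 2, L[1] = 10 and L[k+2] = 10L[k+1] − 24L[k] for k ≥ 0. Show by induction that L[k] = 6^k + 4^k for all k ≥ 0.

Base cases: L[0] = 2 and 6^0 + 4^0 = 2; L[1] = 10 and 6^1 + 4^1 = 10.
Assume L[j] = 6^j + 4^j for all 0 ≤ j ≤ r, where r ≥ 1.
Then L[r+1] = 10L[r] − 24L[r−1] = 10·(6^r + 4^r) − 24·(6^{r−1} + 4^{r−1}) = (10·6 − 24)6^{r−1} + (10·4 − 24)4^{r−1} = 36·6^{r−1} + 16·4^{r−1} = 6^{r+1} + 4^{r+1}.
By strong induction, L[k] = 6^k + 4^k for all k ≥ 0.

L[k] = 6^k + 4^k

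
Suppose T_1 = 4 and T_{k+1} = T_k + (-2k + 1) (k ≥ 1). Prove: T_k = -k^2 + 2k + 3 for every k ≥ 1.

Base case: T_1 = 4, and -1^2 + 2·1 + 3 = 4.
Assume T_r = -r^2 + 2r + 3.
Then T_{r+1} = T_r + (-2r + 1) = (-r^2 + 2r + 3) + (-2r + 1) = -r^2 + 4,
and -(r+1)^2 + 2·(r+1) + 3 = -r^2 + 4.
By induction, T_k = -k^2 + 2k + 3 for all k ≥ 1.

T_k = -k^2 + 2k + 3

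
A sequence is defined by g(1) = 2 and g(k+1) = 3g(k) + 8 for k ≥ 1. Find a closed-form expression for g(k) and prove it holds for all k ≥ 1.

Claim: g(k) = 2·3^k − 4.

Base case: g(1) = 2, and 2·3^1 − 4 = 6 − 4 = 2.
Assume g(m) = 2·3^m − 4 for some m ≥ 1.
Then g(m+1) = 3g(m) + 8 = 3·(2·3^m − 4) + 8 = 6·3^m − 12 + 8 = 2·3^{m+1} − 4.
By induction, g(k) = 2·3^k − 4 for all k ≥ 1.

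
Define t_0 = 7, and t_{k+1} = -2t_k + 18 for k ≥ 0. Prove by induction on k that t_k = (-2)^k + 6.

Base case: t_0 = 7, and (-2)^0 + 6 = 1 + 6 = 7.
Assume t_m = (-2)^m + 6 for some m ≥ 0.
Then t_{m+1} = -2t_m + 18 = -2·((-2)^m + 6) + 18 = -2·(-2)^m − 12 + 18 = (-2)^{m+1} + 6.
By induction, t_k = (-2)^k + 6 for all k ≥ 0.

t_k = (-2)^k + 6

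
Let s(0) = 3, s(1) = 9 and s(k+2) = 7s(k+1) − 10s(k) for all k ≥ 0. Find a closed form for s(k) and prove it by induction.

Claim: s(k) = 2·2^k + 5^k.

Base cases: s(0) = 3 and 2·2^0 + 5^0 = 3; s(1) = 9 and 2·2^1 + 5^1 = 9.
Assume s(j) = 2·2^j + 5^j for all 0 ≤ j ≤ m, where m ≥ 1.
Then s(m+1) = 7s(m) − 10s(m−1) = 7·(2·2^m + 5^m) − 10·(2·2^{m−1} + 5^{m−1}) = 2·(7·2 − 10)2^{m−1} + (7·5 − 10)5^{m−1} = 8·2^{m−1} + 25·5^{m−1} = 2·2^{m+1} + 5^{m+1}.
Hence s(k) = 2·2^k + 5^k for every k ≥ 0, by strong induction.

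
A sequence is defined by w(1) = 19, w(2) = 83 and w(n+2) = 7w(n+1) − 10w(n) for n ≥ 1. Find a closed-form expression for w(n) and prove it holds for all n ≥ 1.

Claim: w(n) = 3·5^n + 2·2^n.

Base cases: w(1) = 19 and 3·5^1 + 2·2^1 = 19; w(2) = 83 and 3·5^2 + 2·2^2 = 83.
Assume w(j) = 3·5^j + 2·2^j for all 1 ≤ j ≤ k, where k ≥ 2.
Then w(k+1) = 7w(k) − 10w(k−1) = 7·(3·5^k + 2·2^k) − 10·(3·5^{k−1} + 2·2^{k−1}) = 3·(7·5 − 10)5^{k−1} + 2·(7·2 − 10)2^{k−1} = 75·5^{k−1} + 8·2^{k−1} = 3·5^{k+1} + 2·2^{k+1}.
Hence w(n) = 3·5^n + 2·2^n for every n ≥ 1, by strong induction.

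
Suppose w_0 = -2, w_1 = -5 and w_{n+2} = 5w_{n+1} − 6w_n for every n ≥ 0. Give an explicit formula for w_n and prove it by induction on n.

Claim: w_n = -2^n − 3^n.

Base cases: w_0 = -2 and -2^0 − 3^0 = -2; w_1 = -5 and -2^1 − 3^1 = -5.
Assume w_i = -2^i − 3^i for all 0 ≤ i ≤ j, where j ≥ 1.
Then w_{j+1} = 5w_j − 6w_{j−1} = 5·(-2^j − 3^j) − 6·(-2^{j−1} − 3^{j−1}) = -(5·2 − 6)2^{j−1} − (5·3 − 6)3^{j−1} = -4·2^{j−1} − 9·3^{j−1} = -2^{j+1} − 3^{j+1}.
By strong induction, w_n = -2^n − 3^n for all n ≥ 0.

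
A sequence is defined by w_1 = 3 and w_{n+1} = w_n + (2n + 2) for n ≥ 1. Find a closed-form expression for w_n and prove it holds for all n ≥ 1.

Claim: w_n = n^2 + n + 1.

Base case: w_1 = 3, and 1^2 + 1 + 1 = 3.
Assume w_j = j^2 + j + 1.
Then w_{j+1} = w_j + (2j + 2) = (j^2 + j + 1) + (2j + 2) = j^2 + 3j + 3,
and (j+1)^2 + (j+1) + 1 = j^2 + 3j + 3.
By induction, w_n = n^2 + n + 1 for all n ≥ 1.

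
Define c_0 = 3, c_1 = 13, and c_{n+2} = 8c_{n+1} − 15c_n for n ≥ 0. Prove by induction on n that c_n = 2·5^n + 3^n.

Base cases: c_0 = 3 and 2·5^0 + 3^0 = 3; c_1 = 13 and 2·5^1 + 3^1 = 13.
Assume c_j = 2·5^j + 3^j for all 0 ≤ j ≤ r, where r ≥ 1.
Then c_{r+1} = 8c_r − 15c_{r−1} = 8·(2·5^r + 3^r) − 15·(2·5^{r−1} + 3^{r−1}) = 2·(8·5 − 15)5^{r−1} + (8·3 − 15)3^{r−1} = 50·5^{r−1} + 9·3^{r−1} = 2·5^{r+1} + 3^{r+1}.
Hence c_n = 2·5^n + 3^n for every n ≥ 0, by strong induction.

c_n = 2·5^n + 3^n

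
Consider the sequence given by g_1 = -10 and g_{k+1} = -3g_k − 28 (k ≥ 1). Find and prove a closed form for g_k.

Claim: g_k = (-3)^k − 7.

Base case: g_1 = -10, and (-3)^1 − 7 = -3 − 7 = -10.
Assume g_j = (-3)^j − 7 for some j ≥ 1.
Then g_{j+1} = -3g_j − 28 = -3·((-3)^j − 7) − 28 = -3·(-3)^j + 21 − 28 = (-3)^{j+1} − 7.
So the formula holds for j+1, and by induction g_k = (-3)^k − 7 for all k ≥ 1.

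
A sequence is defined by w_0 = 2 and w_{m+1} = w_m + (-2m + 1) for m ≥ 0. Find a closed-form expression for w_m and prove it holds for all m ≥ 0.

Claim: w_m = -m^2 + 2m + 2.

Base case: w_0 = 2, and -0^2 + 2·0 + 2 = 2.
Assume w_j = -j^2 + 2j + 2.
Then w_{j+1} = w_j + (-2j + 1) = (-j^2 + 2j + 2) + (-2j + 1) = -j^2 + 3,
and -(j+1)^2 + 2·(j+1) + 2 = -j^2 + 3.
Hence w_m = -m^2 + 2m + 2 for every m ≥ 0, by induction.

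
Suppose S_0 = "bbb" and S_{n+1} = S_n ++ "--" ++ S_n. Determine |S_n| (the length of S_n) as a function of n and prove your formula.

Claim: |S_n| = 5·2^n − 2.

Base case: |S_0| = 3, and 5·2^0 − 2 = 3.
Assume |S_k| = 5·2^k − 2.
Then |S_{k+1}| = |S_k| + 2 + |S_k| = 2|S_k| + 2 = 2(5·2^k − 2) + 2 = 5·2^{k+1} − 4 + 2 = 5·2^{k+1} − 2.
This completes the inductive step, so |S_n| = 5·2^n − 2 for all n ≥ 0.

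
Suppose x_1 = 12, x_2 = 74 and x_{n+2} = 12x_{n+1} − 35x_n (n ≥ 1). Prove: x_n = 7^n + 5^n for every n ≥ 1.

Base cases: x_1 = 12 and 7^1 + 5^1 = 12; x_2 = 74 and 7^2 + 5^2 = 74.
Assume x_i = 7^i + 5^i for all 1 ≤ i ≤ j, where j ≥ 2.
Then x_{j+1} = 12x_j − 35x_{j−1} = 12·(7^j + 5^j) − 35·(7^{j−1} + 5^{j−1}) = (12·7 − 35)7^{j−1} + (12·5 − 35)5^{j−1} = 49·7^{j−1} + 25·5^{j−1} = 7^{j+1} + 5^{j+1}.
Hence x_n = 7^n + 5^n for every n ≥ 1, by strong induction.

x_n = 7^n + 5^n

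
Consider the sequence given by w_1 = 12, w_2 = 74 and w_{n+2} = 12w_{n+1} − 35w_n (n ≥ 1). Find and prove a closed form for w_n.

Claim: w_n = 5^n + 7^n.

Base cases: w_1 = 12 and 5^1 + 7^1 = 12; w_2 = 74 and 5^2 + 7^2 = 74.
Assume w_i = 5^i + 7^i for all 1 ≤ i ≤ j, where j ≥ 2.
Then w_{j+1} = 12w_j − 35w_{j−1} = 12·(5^j + 7^j) − 35·(5^{j−1} + 7^{j−1}) = (12·5 − 35)5^{j−1} + (12·7 − 35)7^{j−1} = 25·5^{j−1} + 49·7^{j−1} = 5^{j+1} + 7^{j+1}.
By strong induction, w_n = 5^n + 7^n for all n ≥ 1.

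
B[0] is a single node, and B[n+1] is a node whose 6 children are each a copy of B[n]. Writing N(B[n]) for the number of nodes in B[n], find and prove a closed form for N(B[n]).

Claim: N(B[n]) = (6^{n+1} − 1)/5.

Base case: N(B[0]) = 1, and (6^{0+1} − 1)/5 = 1.
Assume N(B[k]) = (6^{k+1} − 1)/5.
Then N(B[k+1]) = 1 + 6N(B[k]) = 1 + 6·(6^{k+1} − 1)/5 = 1 + (6^{k+2} − 6)/5 = (5 + 6^{k+2} − 6)/5 = (6^{k+2} − 1)/5.
By induction, N(B[n]) = (6^{n+1} − 1)/5 for all n ≥ 0.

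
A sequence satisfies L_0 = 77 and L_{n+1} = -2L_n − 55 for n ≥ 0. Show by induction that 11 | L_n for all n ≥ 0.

Base case: L_0 = 77 = 11·7, so 11 | L_0.
Assume 11 | L_j, so L_j = 11t for some integer t.
Then L_{j+1} = -2L_j − 55 = -2·(11t) − 55 = 11(-2t − 5), so 11 | L_{j+1}.
This completes the inductive step, so 11 | L_n for all n ≥ 0.

11 | L_n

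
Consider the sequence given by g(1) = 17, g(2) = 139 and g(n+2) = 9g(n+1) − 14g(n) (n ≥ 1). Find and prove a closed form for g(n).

Claim: g(n) = 3·7^n − 2·2^n.

Base cases: g(1) = 17 and 3·7^1 − 2·2^1 = 17; g(2) = 139 and 3·7^2 − 2·2^2 = 139.
Assume g(j) = 3·7^j − 2·2^j for all 1 ≤ j ≤ m, where m ≥ 2.
Then g(m+1) = 9g(m) − 14g(m−1) = 9·(3·7^m − 2·2^m) − 14·(3·7^{m−1} − 2·2^{m−1}) = 3·(9·7 − 14)7^{m−1} − 2·(9·2 − 14)2^{m−1} = 147·7^{m−1} − 8·2^{m−1} = 3·7^{m+1} − 2·2^{m+1}.
By strong induction, g(n) = 3·7^n − 2·2^n for all n ≥ 1.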